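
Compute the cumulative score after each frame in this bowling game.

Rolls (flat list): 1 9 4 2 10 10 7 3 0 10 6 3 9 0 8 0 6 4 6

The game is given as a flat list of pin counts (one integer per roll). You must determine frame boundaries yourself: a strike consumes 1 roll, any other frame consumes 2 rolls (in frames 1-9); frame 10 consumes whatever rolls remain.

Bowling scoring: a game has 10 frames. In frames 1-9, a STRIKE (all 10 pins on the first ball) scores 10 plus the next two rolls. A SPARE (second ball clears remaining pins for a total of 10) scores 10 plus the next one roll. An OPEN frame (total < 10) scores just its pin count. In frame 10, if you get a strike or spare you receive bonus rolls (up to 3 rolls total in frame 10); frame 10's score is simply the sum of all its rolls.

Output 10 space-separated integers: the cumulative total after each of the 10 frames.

Frame 1: SPARE (1+9=10). 10 + next roll (4) = 14. Cumulative: 14
Frame 2: OPEN (4+2=6). Cumulative: 20
Frame 3: STRIKE. 10 + next two rolls (10+7) = 27. Cumulative: 47
Frame 4: STRIKE. 10 + next two rolls (7+3) = 20. Cumulative: 67
Frame 5: SPARE (7+3=10). 10 + next roll (0) = 10. Cumulative: 77
Frame 6: SPARE (0+10=10). 10 + next roll (6) = 16. Cumulative: 93
Frame 7: OPEN (6+3=9). Cumulative: 102
Frame 8: OPEN (9+0=9). Cumulative: 111
Frame 9: OPEN (8+0=8). Cumulative: 119
Frame 10: SPARE. Sum of all frame-10 rolls (6+4+6) = 16. Cumulative: 135

Answer: 14 20 47 67 77 93 102 111 119 135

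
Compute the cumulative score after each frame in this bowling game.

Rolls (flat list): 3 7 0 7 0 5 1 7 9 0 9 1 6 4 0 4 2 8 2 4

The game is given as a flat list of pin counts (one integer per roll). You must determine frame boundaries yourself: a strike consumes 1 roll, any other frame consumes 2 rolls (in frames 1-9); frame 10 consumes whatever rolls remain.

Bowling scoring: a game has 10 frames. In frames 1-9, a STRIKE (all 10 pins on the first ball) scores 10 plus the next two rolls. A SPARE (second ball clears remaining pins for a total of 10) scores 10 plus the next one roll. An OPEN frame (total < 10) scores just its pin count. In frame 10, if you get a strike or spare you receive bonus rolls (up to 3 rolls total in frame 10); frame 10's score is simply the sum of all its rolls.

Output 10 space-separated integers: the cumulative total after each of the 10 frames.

Answer: 10 17 22 30 39 55 65 69 81 87

Derivation:
Frame 1: SPARE (3+7=10). 10 + next roll (0) = 10. Cumulative: 10
Frame 2: OPEN (0+7=7). Cumulative: 17
Frame 3: OPEN (0+5=5). Cumulative: 22
Frame 4: OPEN (1+7=8). Cumulative: 30
Frame 5: OPEN (9+0=9). Cumulative: 39
Frame 6: SPARE (9+1=10). 10 + next roll (6) = 16. Cumulative: 55
Frame 7: SPARE (6+4=10). 10 + next roll (0) = 10. Cumulative: 65
Frame 8: OPEN (0+4=4). Cumulative: 69
Frame 9: SPARE (2+8=10). 10 + next roll (2) = 12. Cumulative: 81
Frame 10: OPEN. Sum of all frame-10 rolls (2+4) = 6. Cumulative: 87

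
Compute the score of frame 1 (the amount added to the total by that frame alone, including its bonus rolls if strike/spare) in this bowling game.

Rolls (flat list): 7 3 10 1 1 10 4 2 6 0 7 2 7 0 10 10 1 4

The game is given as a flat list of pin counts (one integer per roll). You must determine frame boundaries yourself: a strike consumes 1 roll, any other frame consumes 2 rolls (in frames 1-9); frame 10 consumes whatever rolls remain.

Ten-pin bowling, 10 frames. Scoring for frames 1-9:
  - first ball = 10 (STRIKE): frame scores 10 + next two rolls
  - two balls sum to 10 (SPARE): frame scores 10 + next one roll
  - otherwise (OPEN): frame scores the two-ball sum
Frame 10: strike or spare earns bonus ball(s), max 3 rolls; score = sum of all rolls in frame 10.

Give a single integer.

Frame 1: SPARE (7+3=10). 10 + next roll (10) = 20. Cumulative: 20
Frame 2: STRIKE. 10 + next two rolls (1+1) = 12. Cumulative: 32
Frame 3: OPEN (1+1=2). Cumulative: 34

Answer: 20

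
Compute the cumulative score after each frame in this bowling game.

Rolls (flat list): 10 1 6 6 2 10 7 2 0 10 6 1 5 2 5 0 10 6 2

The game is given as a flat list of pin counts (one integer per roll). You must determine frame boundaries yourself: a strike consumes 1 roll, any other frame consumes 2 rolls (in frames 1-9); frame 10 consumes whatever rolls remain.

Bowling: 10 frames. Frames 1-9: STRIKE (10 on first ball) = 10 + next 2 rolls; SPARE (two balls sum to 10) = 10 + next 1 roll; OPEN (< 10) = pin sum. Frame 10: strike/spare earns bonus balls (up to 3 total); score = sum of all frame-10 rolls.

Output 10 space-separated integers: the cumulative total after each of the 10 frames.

Answer: 17 24 32 51 60 76 83 90 95 113

Derivation:
Frame 1: STRIKE. 10 + next two rolls (1+6) = 17. Cumulative: 17
Frame 2: OPEN (1+6=7). Cumulative: 24
Frame 3: OPEN (6+2=8). Cumulative: 32
Frame 4: STRIKE. 10 + next two rolls (7+2) = 19. Cumulative: 51
Frame 5: OPEN (7+2=9). Cumulative: 60
Frame 6: SPARE (0+10=10). 10 + next roll (6) = 16. Cumulative: 76
Frame 7: OPEN (6+1=7). Cumulative: 83
Frame 8: OPEN (5+2=7). Cumulative: 90
Frame 9: OPEN (5+0=5). Cumulative: 95
Frame 10: STRIKE. Sum of all frame-10 rolls (10+6+2) = 18. Cumulative: 113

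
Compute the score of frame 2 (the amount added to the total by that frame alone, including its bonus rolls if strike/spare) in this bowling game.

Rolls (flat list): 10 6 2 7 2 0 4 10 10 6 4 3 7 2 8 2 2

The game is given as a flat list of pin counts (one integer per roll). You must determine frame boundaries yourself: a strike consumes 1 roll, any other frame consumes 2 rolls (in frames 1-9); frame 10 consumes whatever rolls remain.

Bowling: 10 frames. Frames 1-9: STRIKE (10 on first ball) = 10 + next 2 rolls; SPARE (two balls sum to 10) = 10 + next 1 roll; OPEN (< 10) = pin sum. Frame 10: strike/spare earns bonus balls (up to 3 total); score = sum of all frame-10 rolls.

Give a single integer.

Frame 1: STRIKE. 10 + next two rolls (6+2) = 18. Cumulative: 18
Frame 2: OPEN (6+2=8). Cumulative: 26
Frame 3: OPEN (7+2=9). Cumulative: 35
Frame 4: OPEN (0+4=4). Cumulative: 39

Answer: 8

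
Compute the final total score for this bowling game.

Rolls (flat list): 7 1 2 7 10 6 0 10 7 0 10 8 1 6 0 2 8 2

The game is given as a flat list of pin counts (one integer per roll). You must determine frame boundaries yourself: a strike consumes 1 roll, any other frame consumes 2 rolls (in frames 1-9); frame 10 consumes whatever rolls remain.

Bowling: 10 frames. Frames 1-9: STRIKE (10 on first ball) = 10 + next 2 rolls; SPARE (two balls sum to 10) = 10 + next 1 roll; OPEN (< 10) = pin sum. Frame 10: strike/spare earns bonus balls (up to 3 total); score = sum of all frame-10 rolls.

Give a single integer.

Frame 1: OPEN (7+1=8). Cumulative: 8
Frame 2: OPEN (2+7=9). Cumulative: 17
Frame 3: STRIKE. 10 + next two rolls (6+0) = 16. Cumulative: 33
Frame 4: OPEN (6+0=6). Cumulative: 39
Frame 5: STRIKE. 10 + next two rolls (7+0) = 17. Cumulative: 56
Frame 6: OPEN (7+0=7). Cumulative: 63
Frame 7: STRIKE. 10 + next two rolls (8+1) = 19. Cumulative: 82
Frame 8: OPEN (8+1=9). Cumulative: 91
Frame 9: OPEN (6+0=6). Cumulative: 97
Frame 10: SPARE. Sum of all frame-10 rolls (2+8+2) = 12. Cumulative: 109

Answer: 109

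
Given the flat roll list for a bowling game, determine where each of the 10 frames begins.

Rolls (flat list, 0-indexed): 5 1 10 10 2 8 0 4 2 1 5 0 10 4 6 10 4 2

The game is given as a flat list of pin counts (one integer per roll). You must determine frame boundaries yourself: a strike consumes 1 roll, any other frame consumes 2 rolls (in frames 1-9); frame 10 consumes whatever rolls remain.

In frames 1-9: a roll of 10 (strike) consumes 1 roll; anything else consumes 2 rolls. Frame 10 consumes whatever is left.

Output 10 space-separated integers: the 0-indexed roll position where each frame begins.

Answer: 0 2 3 4 6 8 10 12 13 15

Derivation:
Frame 1 starts at roll index 0: rolls=5,1 (sum=6), consumes 2 rolls
Frame 2 starts at roll index 2: roll=10 (strike), consumes 1 roll
Frame 3 starts at roll index 3: roll=10 (strike), consumes 1 roll
Frame 4 starts at roll index 4: rolls=2,8 (sum=10), consumes 2 rolls
Frame 5 starts at roll index 6: rolls=0,4 (sum=4), consumes 2 rolls
Frame 6 starts at roll index 8: rolls=2,1 (sum=3), consumes 2 rolls
Frame 7 starts at roll index 10: rolls=5,0 (sum=5), consumes 2 rolls
Frame 8 starts at roll index 12: roll=10 (strike), consumes 1 roll
Frame 9 starts at roll index 13: rolls=4,6 (sum=10), consumes 2 rolls
Frame 10 starts at roll index 15: 3 remaining rolls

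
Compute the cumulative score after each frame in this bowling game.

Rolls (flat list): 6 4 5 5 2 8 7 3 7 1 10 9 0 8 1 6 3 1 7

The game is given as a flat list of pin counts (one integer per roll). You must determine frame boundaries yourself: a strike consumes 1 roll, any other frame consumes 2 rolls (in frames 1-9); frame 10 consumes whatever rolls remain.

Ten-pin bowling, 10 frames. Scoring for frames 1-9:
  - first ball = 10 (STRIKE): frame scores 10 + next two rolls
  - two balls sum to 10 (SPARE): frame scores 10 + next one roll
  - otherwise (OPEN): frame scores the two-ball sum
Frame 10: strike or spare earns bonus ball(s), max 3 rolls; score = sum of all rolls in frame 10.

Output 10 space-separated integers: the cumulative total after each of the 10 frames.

Answer: 15 27 44 61 69 88 97 106 115 123

Derivation:
Frame 1: SPARE (6+4=10). 10 + next roll (5) = 15. Cumulative: 15
Frame 2: SPARE (5+5=10). 10 + next roll (2) = 12. Cumulative: 27
Frame 3: SPARE (2+8=10). 10 + next roll (7) = 17. Cumulative: 44
Frame 4: SPARE (7+3=10). 10 + next roll (7) = 17. Cumulative: 61
Frame 5: OPEN (7+1=8). Cumulative: 69
Frame 6: STRIKE. 10 + next two rolls (9+0) = 19. Cumulative: 88
Frame 7: OPEN (9+0=9). Cumulative: 97
Frame 8: OPEN (8+1=9). Cumulative: 106
Frame 9: OPEN (6+3=9). Cumulative: 115
Frame 10: OPEN. Sum of all frame-10 rolls (1+7) = 8. Cumulative: 123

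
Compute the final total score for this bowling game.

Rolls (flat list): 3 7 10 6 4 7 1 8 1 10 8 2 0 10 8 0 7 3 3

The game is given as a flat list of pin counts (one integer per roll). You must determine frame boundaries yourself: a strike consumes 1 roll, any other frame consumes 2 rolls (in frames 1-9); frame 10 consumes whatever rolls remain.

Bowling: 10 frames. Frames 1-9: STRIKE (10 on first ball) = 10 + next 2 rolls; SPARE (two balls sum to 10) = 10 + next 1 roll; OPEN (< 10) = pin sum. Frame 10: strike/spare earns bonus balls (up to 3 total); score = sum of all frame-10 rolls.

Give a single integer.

Frame 1: SPARE (3+7=10). 10 + next roll (10) = 20. Cumulative: 20
Frame 2: STRIKE. 10 + next two rolls (6+4) = 20. Cumulative: 40
Frame 3: SPARE (6+4=10). 10 + next roll (7) = 17. Cumulative: 57
Frame 4: OPEN (7+1=8). Cumulative: 65
Frame 5: OPEN (8+1=9). Cumulative: 74
Frame 6: STRIKE. 10 + next two rolls (8+2) = 20. Cumulative: 94
Frame 7: SPARE (8+2=10). 10 + next roll (0) = 10. Cumulative: 104
Frame 8: SPARE (0+10=10). 10 + next roll (8) = 18. Cumulative: 122
Frame 9: OPEN (8+0=8). Cumulative: 130
Frame 10: SPARE. Sum of all frame-10 rolls (7+3+3) = 13. Cumulative: 143

Answer: 143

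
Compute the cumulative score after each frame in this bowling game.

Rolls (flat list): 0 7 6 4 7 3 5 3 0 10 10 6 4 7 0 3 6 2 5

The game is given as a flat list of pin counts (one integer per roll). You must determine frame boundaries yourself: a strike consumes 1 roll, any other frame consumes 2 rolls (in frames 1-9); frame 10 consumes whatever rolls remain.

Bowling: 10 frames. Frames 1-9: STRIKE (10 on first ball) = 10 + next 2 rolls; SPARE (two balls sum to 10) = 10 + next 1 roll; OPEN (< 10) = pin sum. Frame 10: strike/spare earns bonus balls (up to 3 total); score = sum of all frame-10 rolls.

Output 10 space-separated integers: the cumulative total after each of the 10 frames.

Answer: 7 24 39 47 67 87 104 111 120 127

Derivation:
Frame 1: OPEN (0+7=7). Cumulative: 7
Frame 2: SPARE (6+4=10). 10 + next roll (7) = 17. Cumulative: 24
Frame 3: SPARE (7+3=10). 10 + next roll (5) = 15. Cumulative: 39
Frame 4: OPEN (5+3=8). Cumulative: 47
Frame 5: SPARE (0+10=10). 10 + next roll (10) = 20. Cumulative: 67
Frame 6: STRIKE. 10 + next two rolls (6+4) = 20. Cumulative: 87
Frame 7: SPARE (6+4=10). 10 + next roll (7) = 17. Cumulative: 104
Frame 8: OPEN (7+0=7). Cumulative: 111
Frame 9: OPEN (3+6=9). Cumulative: 120
Frame 10: OPEN. Sum of all frame-10 rolls (2+5) = 7. Cumulative: 127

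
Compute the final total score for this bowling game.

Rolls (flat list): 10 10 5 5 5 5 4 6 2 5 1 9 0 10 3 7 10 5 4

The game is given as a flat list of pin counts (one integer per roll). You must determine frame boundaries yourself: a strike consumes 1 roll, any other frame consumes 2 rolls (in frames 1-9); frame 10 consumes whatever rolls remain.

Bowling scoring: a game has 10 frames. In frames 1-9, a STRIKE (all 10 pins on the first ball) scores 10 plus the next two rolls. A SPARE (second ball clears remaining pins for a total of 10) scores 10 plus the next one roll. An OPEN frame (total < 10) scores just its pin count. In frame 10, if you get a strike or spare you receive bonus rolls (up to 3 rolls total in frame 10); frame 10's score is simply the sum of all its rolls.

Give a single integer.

Frame 1: STRIKE. 10 + next two rolls (10+5) = 25. Cumulative: 25
Frame 2: STRIKE. 10 + next two rolls (5+5) = 20. Cumulative: 45
Frame 3: SPARE (5+5=10). 10 + next roll (5) = 15. Cumulative: 60
Frame 4: SPARE (5+5=10). 10 + next roll (4) = 14. Cumulative: 74
Frame 5: SPARE (4+6=10). 10 + next roll (2) = 12. Cumulative: 86
Frame 6: OPEN (2+5=7). Cumulative: 93
Frame 7: SPARE (1+9=10). 10 + next roll (0) = 10. Cumulative: 103
Frame 8: SPARE (0+10=10). 10 + next roll (3) = 13. Cumulative: 116
Frame 9: SPARE (3+7=10). 10 + next roll (10) = 20. Cumulative: 136
Frame 10: STRIKE. Sum of all frame-10 rolls (10+5+4) = 19. Cumulative: 155

Answer: 155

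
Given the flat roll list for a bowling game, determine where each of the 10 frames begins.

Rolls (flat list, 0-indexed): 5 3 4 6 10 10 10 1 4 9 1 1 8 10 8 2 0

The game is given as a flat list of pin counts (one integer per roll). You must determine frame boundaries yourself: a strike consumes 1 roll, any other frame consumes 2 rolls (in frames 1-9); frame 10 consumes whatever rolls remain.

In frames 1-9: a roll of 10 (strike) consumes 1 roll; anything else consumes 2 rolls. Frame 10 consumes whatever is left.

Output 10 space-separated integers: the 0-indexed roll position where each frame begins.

Answer: 0 2 4 5 6 7 9 11 13 14

Derivation:
Frame 1 starts at roll index 0: rolls=5,3 (sum=8), consumes 2 rolls
Frame 2 starts at roll index 2: rolls=4,6 (sum=10), consumes 2 rolls
Frame 3 starts at roll index 4: roll=10 (strike), consumes 1 roll
Frame 4 starts at roll index 5: roll=10 (strike), consumes 1 roll
Frame 5 starts at roll index 6: roll=10 (strike), consumes 1 roll
Frame 6 starts at roll index 7: rolls=1,4 (sum=5), consumes 2 rolls
Frame 7 starts at roll index 9: rolls=9,1 (sum=10), consumes 2 rolls
Frame 8 starts at roll index 11: rolls=1,8 (sum=9), consumes 2 rolls
Frame 9 starts at roll index 13: roll=10 (strike), consumes 1 roll
Frame 10 starts at roll index 14: 3 remaining rolls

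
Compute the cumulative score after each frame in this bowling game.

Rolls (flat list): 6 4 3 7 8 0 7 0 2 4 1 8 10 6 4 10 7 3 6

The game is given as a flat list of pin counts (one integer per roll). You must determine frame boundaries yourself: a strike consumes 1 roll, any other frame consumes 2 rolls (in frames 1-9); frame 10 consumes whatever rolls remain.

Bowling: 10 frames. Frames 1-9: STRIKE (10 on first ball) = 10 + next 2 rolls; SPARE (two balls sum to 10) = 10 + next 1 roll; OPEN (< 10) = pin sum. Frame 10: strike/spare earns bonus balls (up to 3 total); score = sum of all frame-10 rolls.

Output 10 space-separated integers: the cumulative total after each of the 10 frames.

Answer: 13 31 39 46 52 61 81 101 121 137

Derivation:
Frame 1: SPARE (6+4=10). 10 + next roll (3) = 13. Cumulative: 13
Frame 2: SPARE (3+7=10). 10 + next roll (8) = 18. Cumulative: 31
Frame 3: OPEN (8+0=8). Cumulative: 39
Frame 4: OPEN (7+0=7). Cumulative: 46
Frame 5: OPEN (2+4=6). Cumulative: 52
Frame 6: OPEN (1+8=9). Cumulative: 61
Frame 7: STRIKE. 10 + next two rolls (6+4) = 20. Cumulative: 81
Frame 8: SPARE (6+4=10). 10 + next roll (10) = 20. Cumulative: 101
Frame 9: STRIKE. 10 + next two rolls (7+3) = 20. Cumulative: 121
Frame 10: SPARE. Sum of all frame-10 rolls (7+3+6) = 16. Cumulative: 137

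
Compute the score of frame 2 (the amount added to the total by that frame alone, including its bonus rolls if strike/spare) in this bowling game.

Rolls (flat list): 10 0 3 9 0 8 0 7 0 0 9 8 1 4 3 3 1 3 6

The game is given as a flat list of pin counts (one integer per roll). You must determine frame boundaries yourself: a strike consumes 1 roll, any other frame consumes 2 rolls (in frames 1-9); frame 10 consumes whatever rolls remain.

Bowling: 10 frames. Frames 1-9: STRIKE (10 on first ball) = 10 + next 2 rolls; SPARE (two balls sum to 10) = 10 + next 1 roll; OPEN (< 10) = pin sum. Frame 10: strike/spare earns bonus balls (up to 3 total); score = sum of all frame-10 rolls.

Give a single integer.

Frame 1: STRIKE. 10 + next two rolls (0+3) = 13. Cumulative: 13
Frame 2: OPEN (0+3=3). Cumulative: 16
Frame 3: OPEN (9+0=9). Cumulative: 25
Frame 4: OPEN (8+0=8). Cumulative: 33

Answer: 3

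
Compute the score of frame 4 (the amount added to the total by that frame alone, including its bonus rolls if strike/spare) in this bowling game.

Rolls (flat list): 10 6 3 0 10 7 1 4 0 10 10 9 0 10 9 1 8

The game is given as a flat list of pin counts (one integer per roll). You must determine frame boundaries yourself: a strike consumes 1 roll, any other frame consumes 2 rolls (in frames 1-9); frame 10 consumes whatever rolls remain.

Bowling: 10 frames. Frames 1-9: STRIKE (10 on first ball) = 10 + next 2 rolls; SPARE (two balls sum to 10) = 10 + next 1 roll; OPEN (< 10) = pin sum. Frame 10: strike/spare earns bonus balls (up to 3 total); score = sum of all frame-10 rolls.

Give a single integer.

Frame 1: STRIKE. 10 + next two rolls (6+3) = 19. Cumulative: 19
Frame 2: OPEN (6+3=9). Cumulative: 28
Frame 3: SPARE (0+10=10). 10 + next roll (7) = 17. Cumulative: 45
Frame 4: OPEN (7+1=8). Cumulative: 53
Frame 5: OPEN (4+0=4). Cumulative: 57
Frame 6: STRIKE. 10 + next two rolls (10+9) = 29. Cumulative: 86

Answer: 8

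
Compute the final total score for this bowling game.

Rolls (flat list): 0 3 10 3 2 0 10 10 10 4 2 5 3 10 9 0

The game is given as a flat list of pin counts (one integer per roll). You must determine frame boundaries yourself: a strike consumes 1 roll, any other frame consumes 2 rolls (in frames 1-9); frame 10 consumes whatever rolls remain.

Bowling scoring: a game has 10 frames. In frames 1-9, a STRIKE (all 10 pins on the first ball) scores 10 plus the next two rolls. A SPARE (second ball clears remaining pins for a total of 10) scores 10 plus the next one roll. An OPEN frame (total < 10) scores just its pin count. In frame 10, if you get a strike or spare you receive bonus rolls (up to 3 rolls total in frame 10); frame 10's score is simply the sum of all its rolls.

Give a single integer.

Frame 1: OPEN (0+3=3). Cumulative: 3
Frame 2: STRIKE. 10 + next two rolls (3+2) = 15. Cumulative: 18
Frame 3: OPEN (3+2=5). Cumulative: 23
Frame 4: SPARE (0+10=10). 10 + next roll (10) = 20. Cumulative: 43
Frame 5: STRIKE. 10 + next two rolls (10+4) = 24. Cumulative: 67
Frame 6: STRIKE. 10 + next two rolls (4+2) = 16. Cumulative: 83
Frame 7: OPEN (4+2=6). Cumulative: 89
Frame 8: OPEN (5+3=8). Cumulative: 97
Frame 9: STRIKE. 10 + next two rolls (9+0) = 19. Cumulative: 116
Frame 10: OPEN. Sum of all frame-10 rolls (9+0) = 9. Cumulative: 125

Answer: 125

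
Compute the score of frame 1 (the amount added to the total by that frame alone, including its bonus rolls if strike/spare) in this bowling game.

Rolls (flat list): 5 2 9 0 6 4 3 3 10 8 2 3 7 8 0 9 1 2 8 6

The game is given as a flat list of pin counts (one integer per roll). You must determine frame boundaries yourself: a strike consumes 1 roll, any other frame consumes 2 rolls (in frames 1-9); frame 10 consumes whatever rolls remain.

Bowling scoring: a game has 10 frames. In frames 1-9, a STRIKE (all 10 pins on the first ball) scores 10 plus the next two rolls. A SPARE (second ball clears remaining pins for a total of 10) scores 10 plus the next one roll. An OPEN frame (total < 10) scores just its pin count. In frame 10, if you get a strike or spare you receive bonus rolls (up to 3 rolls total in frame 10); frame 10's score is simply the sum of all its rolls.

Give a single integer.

Answer: 7

Derivation:
Frame 1: OPEN (5+2=7). Cumulative: 7
Frame 2: OPEN (9+0=9). Cumulative: 16
Frame 3: SPARE (6+4=10). 10 + next roll (3) = 13. Cumulative: 29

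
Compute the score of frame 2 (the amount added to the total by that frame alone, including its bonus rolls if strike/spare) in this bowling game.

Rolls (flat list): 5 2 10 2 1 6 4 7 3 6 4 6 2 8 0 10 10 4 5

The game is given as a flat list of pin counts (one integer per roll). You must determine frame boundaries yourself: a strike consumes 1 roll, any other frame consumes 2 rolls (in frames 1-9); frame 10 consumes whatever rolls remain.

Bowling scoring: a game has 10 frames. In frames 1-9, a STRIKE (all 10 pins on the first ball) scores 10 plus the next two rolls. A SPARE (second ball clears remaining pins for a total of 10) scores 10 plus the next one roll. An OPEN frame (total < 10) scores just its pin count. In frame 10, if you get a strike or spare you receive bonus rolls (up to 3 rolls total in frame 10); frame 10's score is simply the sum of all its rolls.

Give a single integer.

Answer: 13

Derivation:
Frame 1: OPEN (5+2=7). Cumulative: 7
Frame 2: STRIKE. 10 + next two rolls (2+1) = 13. Cumulative: 20
Frame 3: OPEN (2+1=3). Cumulative: 23
Frame 4: SPARE (6+4=10). 10 + next roll (7) = 17. Cumulative: 40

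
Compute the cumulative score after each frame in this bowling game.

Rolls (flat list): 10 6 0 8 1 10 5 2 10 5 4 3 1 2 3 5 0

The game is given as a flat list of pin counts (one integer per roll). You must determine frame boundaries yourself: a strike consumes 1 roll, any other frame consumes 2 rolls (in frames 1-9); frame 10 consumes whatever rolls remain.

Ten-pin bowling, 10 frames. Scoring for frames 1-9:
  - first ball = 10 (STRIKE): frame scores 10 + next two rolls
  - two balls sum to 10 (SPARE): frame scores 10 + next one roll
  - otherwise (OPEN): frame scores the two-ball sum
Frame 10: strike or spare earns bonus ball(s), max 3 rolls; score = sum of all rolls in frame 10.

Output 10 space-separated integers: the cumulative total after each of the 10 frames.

Frame 1: STRIKE. 10 + next two rolls (6+0) = 16. Cumulative: 16
Frame 2: OPEN (6+0=6). Cumulative: 22
Frame 3: OPEN (8+1=9). Cumulative: 31
Frame 4: STRIKE. 10 + next two rolls (5+2) = 17. Cumulative: 48
Frame 5: OPEN (5+2=7). Cumulative: 55
Frame 6: STRIKE. 10 + next two rolls (5+4) = 19. Cumulative: 74
Frame 7: OPEN (5+4=9). Cumulative: 83
Frame 8: OPEN (3+1=4). Cumulative: 87
Frame 9: OPEN (2+3=5). Cumulative: 92
Frame 10: OPEN. Sum of all frame-10 rolls (5+0) = 5. Cumulative: 97

Answer: 16 22 31 48 55 74 83 87 92 97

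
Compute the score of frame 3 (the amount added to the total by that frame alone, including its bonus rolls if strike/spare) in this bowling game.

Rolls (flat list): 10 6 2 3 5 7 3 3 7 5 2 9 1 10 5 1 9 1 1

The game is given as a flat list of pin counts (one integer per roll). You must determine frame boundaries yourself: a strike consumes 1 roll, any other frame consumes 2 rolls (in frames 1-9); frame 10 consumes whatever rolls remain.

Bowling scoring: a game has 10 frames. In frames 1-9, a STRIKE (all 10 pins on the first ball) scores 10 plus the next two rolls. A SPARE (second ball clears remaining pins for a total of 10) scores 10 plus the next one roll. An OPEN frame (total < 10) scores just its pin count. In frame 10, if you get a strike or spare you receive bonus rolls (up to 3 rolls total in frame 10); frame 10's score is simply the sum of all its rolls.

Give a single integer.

Answer: 8

Derivation:
Frame 1: STRIKE. 10 + next two rolls (6+2) = 18. Cumulative: 18
Frame 2: OPEN (6+2=8). Cumulative: 26
Frame 3: OPEN (3+5=8). Cumulative: 34
Frame 4: SPARE (7+3=10). 10 + next roll (3) = 13. Cumulative: 47
Frame 5: SPARE (3+7=10). 10 + next roll (5) = 15. Cumulative: 62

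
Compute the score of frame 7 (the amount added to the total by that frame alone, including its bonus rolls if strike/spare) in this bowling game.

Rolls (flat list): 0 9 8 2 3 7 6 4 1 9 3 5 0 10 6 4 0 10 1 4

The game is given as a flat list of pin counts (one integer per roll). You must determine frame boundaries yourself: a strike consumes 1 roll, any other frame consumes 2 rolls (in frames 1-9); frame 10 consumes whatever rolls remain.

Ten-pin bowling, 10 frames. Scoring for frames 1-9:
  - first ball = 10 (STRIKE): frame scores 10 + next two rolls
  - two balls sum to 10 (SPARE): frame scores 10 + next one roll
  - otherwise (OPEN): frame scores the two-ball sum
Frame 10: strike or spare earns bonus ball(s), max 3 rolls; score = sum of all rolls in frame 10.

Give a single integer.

Answer: 16

Derivation:
Frame 1: OPEN (0+9=9). Cumulative: 9
Frame 2: SPARE (8+2=10). 10 + next roll (3) = 13. Cumulative: 22
Frame 3: SPARE (3+7=10). 10 + next roll (6) = 16. Cumulative: 38
Frame 4: SPARE (6+4=10). 10 + next roll (1) = 11. Cumulative: 49
Frame 5: SPARE (1+9=10). 10 + next roll (3) = 13. Cumulative: 62
Frame 6: OPEN (3+5=8). Cumulative: 70
Frame 7: SPARE (0+10=10). 10 + next roll (6) = 16. Cumulative: 86
Frame 8: SPARE (6+4=10). 10 + next roll (0) = 10. Cumulative: 96
Frame 9: SPARE (0+10=10). 10 + next roll (1) = 11. Cumulative: 107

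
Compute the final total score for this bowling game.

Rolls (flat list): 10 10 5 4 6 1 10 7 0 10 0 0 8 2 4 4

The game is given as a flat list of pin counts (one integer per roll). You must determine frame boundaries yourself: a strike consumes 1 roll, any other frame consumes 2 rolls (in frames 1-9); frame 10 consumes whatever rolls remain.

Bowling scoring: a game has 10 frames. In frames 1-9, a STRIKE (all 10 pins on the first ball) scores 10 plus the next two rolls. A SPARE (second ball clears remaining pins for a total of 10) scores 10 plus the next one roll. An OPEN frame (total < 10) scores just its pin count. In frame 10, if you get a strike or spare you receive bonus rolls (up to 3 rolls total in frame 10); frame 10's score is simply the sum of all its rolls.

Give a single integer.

Answer: 116

Derivation:
Frame 1: STRIKE. 10 + next two rolls (10+5) = 25. Cumulative: 25
Frame 2: STRIKE. 10 + next two rolls (5+4) = 19. Cumulative: 44
Frame 3: OPEN (5+4=9). Cumulative: 53
Frame 4: OPEN (6+1=7). Cumulative: 60
Frame 5: STRIKE. 10 + next two rolls (7+0) = 17. Cumulative: 77
Frame 6: OPEN (7+0=7). Cumulative: 84
Frame 7: STRIKE. 10 + next two rolls (0+0) = 10. Cumulative: 94
Frame 8: OPEN (0+0=0). Cumulative: 94
Frame 9: SPARE (8+2=10). 10 + next roll (4) = 14. Cumulative: 108
Frame 10: OPEN. Sum of all frame-10 rolls (4+4) = 8. Cumulative: 116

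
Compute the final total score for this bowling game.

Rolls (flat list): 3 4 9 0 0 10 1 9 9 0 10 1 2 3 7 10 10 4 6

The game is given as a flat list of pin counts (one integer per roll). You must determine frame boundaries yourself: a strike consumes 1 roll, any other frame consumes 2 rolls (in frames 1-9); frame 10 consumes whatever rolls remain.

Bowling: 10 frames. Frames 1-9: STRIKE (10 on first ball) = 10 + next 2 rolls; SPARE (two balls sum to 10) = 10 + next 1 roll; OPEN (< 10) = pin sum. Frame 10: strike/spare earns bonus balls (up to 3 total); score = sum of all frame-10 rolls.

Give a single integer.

Frame 1: OPEN (3+4=7). Cumulative: 7
Frame 2: OPEN (9+0=9). Cumulative: 16
Frame 3: SPARE (0+10=10). 10 + next roll (1) = 11. Cumulative: 27
Frame 4: SPARE (1+9=10). 10 + next roll (9) = 19. Cumulative: 46
Frame 5: OPEN (9+0=9). Cumulative: 55
Frame 6: STRIKE. 10 + next two rolls (1+2) = 13. Cumulative: 68
Frame 7: OPEN (1+2=3). Cumulative: 71
Frame 8: SPARE (3+7=10). 10 + next roll (10) = 20. Cumulative: 91
Frame 9: STRIKE. 10 + next two rolls (10+4) = 24. Cumulative: 115
Frame 10: STRIKE. Sum of all frame-10 rolls (10+4+6) = 20. Cumulative: 135

Answer: 135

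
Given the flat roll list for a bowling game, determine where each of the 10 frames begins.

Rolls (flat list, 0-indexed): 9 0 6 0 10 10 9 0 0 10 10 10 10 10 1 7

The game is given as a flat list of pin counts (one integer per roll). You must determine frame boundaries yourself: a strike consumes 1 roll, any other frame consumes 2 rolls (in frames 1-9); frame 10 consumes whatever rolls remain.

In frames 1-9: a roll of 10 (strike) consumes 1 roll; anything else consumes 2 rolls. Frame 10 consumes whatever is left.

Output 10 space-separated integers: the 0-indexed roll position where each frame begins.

Frame 1 starts at roll index 0: rolls=9,0 (sum=9), consumes 2 rolls
Frame 2 starts at roll index 2: rolls=6,0 (sum=6), consumes 2 rolls
Frame 3 starts at roll index 4: roll=10 (strike), consumes 1 roll
Frame 4 starts at roll index 5: roll=10 (strike), consumes 1 roll
Frame 5 starts at roll index 6: rolls=9,0 (sum=9), consumes 2 rolls
Frame 6 starts at roll index 8: rolls=0,10 (sum=10), consumes 2 rolls
Frame 7 starts at roll index 10: roll=10 (strike), consumes 1 roll
Frame 8 starts at roll index 11: roll=10 (strike), consumes 1 roll
Frame 9 starts at roll index 12: roll=10 (strike), consumes 1 roll
Frame 10 starts at roll index 13: 3 remaining rolls

Answer: 0 2 4 5 6 8 10 11 12 13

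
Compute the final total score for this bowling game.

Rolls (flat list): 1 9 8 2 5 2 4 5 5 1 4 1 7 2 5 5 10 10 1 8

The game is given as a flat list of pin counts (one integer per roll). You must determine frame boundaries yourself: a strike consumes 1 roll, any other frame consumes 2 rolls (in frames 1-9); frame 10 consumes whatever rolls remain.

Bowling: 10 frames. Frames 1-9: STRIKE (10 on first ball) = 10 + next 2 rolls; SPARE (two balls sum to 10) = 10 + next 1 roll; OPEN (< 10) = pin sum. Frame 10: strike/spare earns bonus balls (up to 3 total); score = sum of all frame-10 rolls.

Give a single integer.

Answer: 129

Derivation:
Frame 1: SPARE (1+9=10). 10 + next roll (8) = 18. Cumulative: 18
Frame 2: SPARE (8+2=10). 10 + next roll (5) = 15. Cumulative: 33
Frame 3: OPEN (5+2=7). Cumulative: 40
Frame 4: OPEN (4+5=9). Cumulative: 49
Frame 5: OPEN (5+1=6). Cumulative: 55
Frame 6: OPEN (4+1=5). Cumulative: 60
Frame 7: OPEN (7+2=9). Cumulative: 69
Frame 8: SPARE (5+5=10). 10 + next roll (10) = 20. Cumulative: 89
Frame 9: STRIKE. 10 + next two rolls (10+1) = 21. Cumulative: 110
Frame 10: STRIKE. Sum of all frame-10 rolls (10+1+8) = 19. Cumulative: 129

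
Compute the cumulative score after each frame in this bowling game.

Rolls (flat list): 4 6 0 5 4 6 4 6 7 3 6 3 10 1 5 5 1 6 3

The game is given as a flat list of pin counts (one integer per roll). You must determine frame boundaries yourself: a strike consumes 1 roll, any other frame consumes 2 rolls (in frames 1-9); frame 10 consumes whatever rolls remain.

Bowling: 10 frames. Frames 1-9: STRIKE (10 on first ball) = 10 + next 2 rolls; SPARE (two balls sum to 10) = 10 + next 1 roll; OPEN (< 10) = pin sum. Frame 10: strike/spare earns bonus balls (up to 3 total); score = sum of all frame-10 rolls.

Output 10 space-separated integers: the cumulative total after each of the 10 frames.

Frame 1: SPARE (4+6=10). 10 + next roll (0) = 10. Cumulative: 10
Frame 2: OPEN (0+5=5). Cumulative: 15
Frame 3: SPARE (4+6=10). 10 + next roll (4) = 14. Cumulative: 29
Frame 4: SPARE (4+6=10). 10 + next roll (7) = 17. Cumulative: 46
Frame 5: SPARE (7+3=10). 10 + next roll (6) = 16. Cumulative: 62
Frame 6: OPEN (6+3=9). Cumulative: 71
Frame 7: STRIKE. 10 + next two rolls (1+5) = 16. Cumulative: 87
Frame 8: OPEN (1+5=6). Cumulative: 93
Frame 9: OPEN (5+1=6). Cumulative: 99
Frame 10: OPEN. Sum of all frame-10 rolls (6+3) = 9. Cumulative: 108

Answer: 10 15 29 46 62 71 87 93 99 108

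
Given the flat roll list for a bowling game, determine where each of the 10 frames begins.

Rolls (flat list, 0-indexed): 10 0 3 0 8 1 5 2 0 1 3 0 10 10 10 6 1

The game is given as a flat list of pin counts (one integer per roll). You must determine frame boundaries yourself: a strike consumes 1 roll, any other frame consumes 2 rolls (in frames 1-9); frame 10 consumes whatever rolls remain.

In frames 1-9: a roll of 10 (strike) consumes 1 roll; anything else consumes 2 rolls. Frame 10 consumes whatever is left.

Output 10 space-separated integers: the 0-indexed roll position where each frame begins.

Frame 1 starts at roll index 0: roll=10 (strike), consumes 1 roll
Frame 2 starts at roll index 1: rolls=0,3 (sum=3), consumes 2 rolls
Frame 3 starts at roll index 3: rolls=0,8 (sum=8), consumes 2 rolls
Frame 4 starts at roll index 5: rolls=1,5 (sum=6), consumes 2 rolls
Frame 5 starts at roll index 7: rolls=2,0 (sum=2), consumes 2 rolls
Frame 6 starts at roll index 9: rolls=1,3 (sum=4), consumes 2 rolls
Frame 7 starts at roll index 11: rolls=0,10 (sum=10), consumes 2 rolls
Frame 8 starts at roll index 13: roll=10 (strike), consumes 1 roll
Frame 9 starts at roll index 14: roll=10 (strike), consumes 1 roll
Frame 10 starts at roll index 15: 2 remaining rolls

Answer: 0 1 3 5 7 9 11 13 14 15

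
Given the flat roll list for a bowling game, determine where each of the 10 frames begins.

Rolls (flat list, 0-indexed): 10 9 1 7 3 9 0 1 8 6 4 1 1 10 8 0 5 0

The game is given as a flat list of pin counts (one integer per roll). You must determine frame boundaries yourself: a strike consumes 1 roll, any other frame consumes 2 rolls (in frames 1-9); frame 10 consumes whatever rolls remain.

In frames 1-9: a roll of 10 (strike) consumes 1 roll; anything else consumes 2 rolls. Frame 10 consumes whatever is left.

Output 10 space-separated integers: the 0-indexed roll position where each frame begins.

Frame 1 starts at roll index 0: roll=10 (strike), consumes 1 roll
Frame 2 starts at roll index 1: rolls=9,1 (sum=10), consumes 2 rolls
Frame 3 starts at roll index 3: rolls=7,3 (sum=10), consumes 2 rolls
Frame 4 starts at roll index 5: rolls=9,0 (sum=9), consumes 2 rolls
Frame 5 starts at roll index 7: rolls=1,8 (sum=9), consumes 2 rolls
Frame 6 starts at roll index 9: rolls=6,4 (sum=10), consumes 2 rolls
Frame 7 starts at roll index 11: rolls=1,1 (sum=2), consumes 2 rolls
Frame 8 starts at roll index 13: roll=10 (strike), consumes 1 roll
Frame 9 starts at roll index 14: rolls=8,0 (sum=8), consumes 2 rolls
Frame 10 starts at roll index 16: 2 remaining rolls

Answer: 0 1 3 5 7 9 11 13 14 16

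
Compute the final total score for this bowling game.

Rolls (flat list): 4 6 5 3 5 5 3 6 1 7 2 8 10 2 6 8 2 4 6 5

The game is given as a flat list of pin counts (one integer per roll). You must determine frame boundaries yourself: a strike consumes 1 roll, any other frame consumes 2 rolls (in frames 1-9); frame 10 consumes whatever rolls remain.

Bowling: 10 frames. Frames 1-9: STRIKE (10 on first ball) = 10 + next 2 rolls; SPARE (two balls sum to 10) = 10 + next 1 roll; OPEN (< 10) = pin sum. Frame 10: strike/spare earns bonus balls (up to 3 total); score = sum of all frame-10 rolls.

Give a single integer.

Frame 1: SPARE (4+6=10). 10 + next roll (5) = 15. Cumulative: 15
Frame 2: OPEN (5+3=8). Cumulative: 23
Frame 3: SPARE (5+5=10). 10 + next roll (3) = 13. Cumulative: 36
Frame 4: OPEN (3+6=9). Cumulative: 45
Frame 5: OPEN (1+7=8). Cumulative: 53
Frame 6: SPARE (2+8=10). 10 + next roll (10) = 20. Cumulative: 73
Frame 7: STRIKE. 10 + next two rolls (2+6) = 18. Cumulative: 91
Frame 8: OPEN (2+6=8). Cumulative: 99
Frame 9: SPARE (8+2=10). 10 + next roll (4) = 14. Cumulative: 113
Frame 10: SPARE. Sum of all frame-10 rolls (4+6+5) = 15. Cumulative: 128

Answer: 128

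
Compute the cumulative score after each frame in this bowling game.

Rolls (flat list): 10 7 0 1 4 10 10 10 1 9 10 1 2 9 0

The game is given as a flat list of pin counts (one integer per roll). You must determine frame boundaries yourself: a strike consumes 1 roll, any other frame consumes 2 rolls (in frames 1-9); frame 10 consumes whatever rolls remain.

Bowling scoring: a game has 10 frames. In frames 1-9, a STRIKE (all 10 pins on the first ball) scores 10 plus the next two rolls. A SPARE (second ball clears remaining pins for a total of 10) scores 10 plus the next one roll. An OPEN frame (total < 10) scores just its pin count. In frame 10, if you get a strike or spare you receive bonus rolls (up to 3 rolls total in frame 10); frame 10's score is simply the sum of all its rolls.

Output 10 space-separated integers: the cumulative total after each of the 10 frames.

Answer: 17 24 29 59 80 100 120 133 136 145

Derivation:
Frame 1: STRIKE. 10 + next two rolls (7+0) = 17. Cumulative: 17
Frame 2: OPEN (7+0=7). Cumulative: 24
Frame 3: OPEN (1+4=5). Cumulative: 29
Frame 4: STRIKE. 10 + next two rolls (10+10) = 30. Cumulative: 59
Frame 5: STRIKE. 10 + next two rolls (10+1) = 21. Cumulative: 80
Frame 6: STRIKE. 10 + next two rolls (1+9) = 20. Cumulative: 100
Frame 7: SPARE (1+9=10). 10 + next roll (10) = 20. Cumulative: 120
Frame 8: STRIKE. 10 + next two rolls (1+2) = 13. Cumulative: 133
Frame 9: OPEN (1+2=3). Cumulative: 136
Frame 10: OPEN. Sum of all frame-10 rolls (9+0) = 9. Cumulative: 145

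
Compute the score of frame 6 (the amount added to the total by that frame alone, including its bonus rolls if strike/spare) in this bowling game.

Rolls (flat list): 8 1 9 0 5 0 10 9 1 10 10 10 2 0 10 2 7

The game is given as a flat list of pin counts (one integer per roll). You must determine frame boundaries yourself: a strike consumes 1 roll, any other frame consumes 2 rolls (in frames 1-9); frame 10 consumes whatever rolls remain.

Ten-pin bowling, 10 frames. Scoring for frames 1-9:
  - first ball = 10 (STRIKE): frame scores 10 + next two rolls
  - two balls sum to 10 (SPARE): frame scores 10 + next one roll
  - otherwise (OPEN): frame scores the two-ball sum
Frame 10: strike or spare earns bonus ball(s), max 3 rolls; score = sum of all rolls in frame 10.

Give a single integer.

Frame 1: OPEN (8+1=9). Cumulative: 9
Frame 2: OPEN (9+0=9). Cumulative: 18
Frame 3: OPEN (5+0=5). Cumulative: 23
Frame 4: STRIKE. 10 + next two rolls (9+1) = 20. Cumulative: 43
Frame 5: SPARE (9+1=10). 10 + next roll (10) = 20. Cumulative: 63
Frame 6: STRIKE. 10 + next two rolls (10+10) = 30. Cumulative: 93
Frame 7: STRIKE. 10 + next two rolls (10+2) = 22. Cumulative: 115
Frame 8: STRIKE. 10 + next two rolls (2+0) = 12. Cumulative: 127

Answer: 30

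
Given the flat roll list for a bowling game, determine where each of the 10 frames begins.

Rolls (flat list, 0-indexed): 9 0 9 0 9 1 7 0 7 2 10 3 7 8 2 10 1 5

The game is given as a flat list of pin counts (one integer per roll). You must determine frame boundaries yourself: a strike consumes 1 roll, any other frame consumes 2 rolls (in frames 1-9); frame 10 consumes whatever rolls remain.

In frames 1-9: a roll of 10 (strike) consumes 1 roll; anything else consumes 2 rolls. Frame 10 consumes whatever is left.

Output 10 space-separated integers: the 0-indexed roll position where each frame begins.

Answer: 0 2 4 6 8 10 11 13 15 16

Derivation:
Frame 1 starts at roll index 0: rolls=9,0 (sum=9), consumes 2 rolls
Frame 2 starts at roll index 2: rolls=9,0 (sum=9), consumes 2 rolls
Frame 3 starts at roll index 4: rolls=9,1 (sum=10), consumes 2 rolls
Frame 4 starts at roll index 6: rolls=7,0 (sum=7), consumes 2 rolls
Frame 5 starts at roll index 8: rolls=7,2 (sum=9), consumes 2 rolls
Frame 6 starts at roll index 10: roll=10 (strike), consumes 1 roll
Frame 7 starts at roll index 11: rolls=3,7 (sum=10), consumes 2 rolls
Frame 8 starts at roll index 13: rolls=8,2 (sum=10), consumes 2 rolls
Frame 9 starts at roll index 15: roll=10 (strike), consumes 1 roll
Frame 10 starts at roll index 16: 2 remaining rolls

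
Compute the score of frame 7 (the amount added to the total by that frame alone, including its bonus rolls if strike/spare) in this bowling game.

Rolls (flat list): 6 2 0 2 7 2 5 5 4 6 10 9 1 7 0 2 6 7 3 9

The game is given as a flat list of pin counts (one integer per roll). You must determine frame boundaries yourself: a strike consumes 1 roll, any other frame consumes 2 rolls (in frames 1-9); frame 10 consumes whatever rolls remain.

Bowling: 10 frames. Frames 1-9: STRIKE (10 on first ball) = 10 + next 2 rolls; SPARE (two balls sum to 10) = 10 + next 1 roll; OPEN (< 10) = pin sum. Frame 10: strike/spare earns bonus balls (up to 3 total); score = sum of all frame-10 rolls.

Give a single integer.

Frame 1: OPEN (6+2=8). Cumulative: 8
Frame 2: OPEN (0+2=2). Cumulative: 10
Frame 3: OPEN (7+2=9). Cumulative: 19
Frame 4: SPARE (5+5=10). 10 + next roll (4) = 14. Cumulative: 33
Frame 5: SPARE (4+6=10). 10 + next roll (10) = 20. Cumulative: 53
Frame 6: STRIKE. 10 + next two rolls (9+1) = 20. Cumulative: 73
Frame 7: SPARE (9+1=10). 10 + next roll (7) = 17. Cumulative: 90
Frame 8: OPEN (7+0=7). Cumulative: 97
Frame 9: OPEN (2+6=8). Cumulative: 105

Answer: 17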